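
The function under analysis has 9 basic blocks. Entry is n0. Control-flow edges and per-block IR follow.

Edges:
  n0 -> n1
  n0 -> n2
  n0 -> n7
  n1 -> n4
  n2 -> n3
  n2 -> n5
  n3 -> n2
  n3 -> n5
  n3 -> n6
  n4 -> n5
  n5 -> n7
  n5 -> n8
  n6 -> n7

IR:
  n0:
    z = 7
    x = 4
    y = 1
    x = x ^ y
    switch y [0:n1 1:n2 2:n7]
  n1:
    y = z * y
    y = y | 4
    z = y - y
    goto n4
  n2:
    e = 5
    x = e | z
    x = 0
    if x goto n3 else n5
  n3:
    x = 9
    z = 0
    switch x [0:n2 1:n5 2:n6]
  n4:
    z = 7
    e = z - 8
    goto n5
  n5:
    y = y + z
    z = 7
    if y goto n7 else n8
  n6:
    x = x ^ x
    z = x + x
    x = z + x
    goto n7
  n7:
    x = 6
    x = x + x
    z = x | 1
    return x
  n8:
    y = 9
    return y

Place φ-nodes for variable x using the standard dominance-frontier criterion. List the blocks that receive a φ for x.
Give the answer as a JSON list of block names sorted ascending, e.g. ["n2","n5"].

Answer: ["n2", "n5", "n7"]

Analysis:
idom tree: n1←n0 n2←n0 n3←n2 n4←n1 n5←n0 n6←n3 n7←n0 n8←n5
Dom∩ at merges:
  n2: preds {n0,n3}: {n0} ∩ {n0,n2,n3} = {n0}; idom=n0
  n5: preds {n2,n3,n4}: {n0,n2} ∩ {n0,n2,n3} ∩ {n0,n1,n4} = {n0}; idom=n0
  n7: preds {n0,n5,n6}: {n0} ∩ {n0,n5} ∩ {n0,n2,n3,n6} = {n0}; idom=n0

Frontier:
  join n2 pred n0: · stop@n0
  join n2 pred n3: n3→n2 stop@n0
  join n5 pred n2: n2 stop@n0
  join n5 pred n3: n3→n2 stop@n0
  join n5 pred n4: n4→n1 stop@n0
  join n7 pred n0: · stop@n0
  join n7 pred n5: n5 stop@n0
  join n7 pred n6: n6→n3→n2 stop@n0
  DF(n0)=∅
  DF(n1)={n5}
  DF(n2)={n2,n5,n7}
  DF(n3)={n2,n5,n7}
  DF(n4)={n5}
  DF(n5)={n7}
  DF(n6)={n7}
  DF(n7)=∅
  DF(n8)=∅

φ for x: defs {n0,n2,n3,n6,n7}
  DF⁺ = {n2,n5,n7}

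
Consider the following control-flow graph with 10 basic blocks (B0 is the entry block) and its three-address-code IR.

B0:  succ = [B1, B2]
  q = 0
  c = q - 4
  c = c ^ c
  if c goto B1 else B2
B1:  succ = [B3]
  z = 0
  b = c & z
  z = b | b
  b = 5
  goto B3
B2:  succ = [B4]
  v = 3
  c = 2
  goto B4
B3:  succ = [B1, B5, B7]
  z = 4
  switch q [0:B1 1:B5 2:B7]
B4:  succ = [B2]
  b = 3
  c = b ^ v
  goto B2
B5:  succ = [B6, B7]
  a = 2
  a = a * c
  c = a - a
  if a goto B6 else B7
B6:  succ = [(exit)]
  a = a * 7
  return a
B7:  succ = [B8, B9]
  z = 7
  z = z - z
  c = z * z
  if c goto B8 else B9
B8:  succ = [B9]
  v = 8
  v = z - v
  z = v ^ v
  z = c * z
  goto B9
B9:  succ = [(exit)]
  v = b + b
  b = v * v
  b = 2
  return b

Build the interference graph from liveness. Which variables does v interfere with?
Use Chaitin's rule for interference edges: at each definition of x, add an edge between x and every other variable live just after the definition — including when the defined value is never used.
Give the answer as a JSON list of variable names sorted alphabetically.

Per-block:
  B0: {c,q} / ∅
  B1: {b,z} / {c}
  B2: {c,v} / ∅
  B3: {z} / {q}
  B4: {b,c} / {v}
  B5: {a,c} / {c}
  B6: {a} / {a}
  B7: {c,z} / ∅
  B8: {v,z} / {c,z}
  B9: {b,v} / {b}

Liveness:
  live B0: ∅→{c,q}
  live B1: {c,q}→{b,c,q}
  live B2: ∅→{v}
  live B3: {b,c,q}→{b,c,q}
  live B4: {v}→∅
  live B5: {b,c}→{a,b}
  live B6: {a}→∅
  live B7: {b}→{b,c,z}
  live B8: {b,c,z}→{b}
  live B9: {b}→∅

Conflict graph:
  a: {b,c}
  b: {a,c,q,v,z}
  c: {a,b,q,v,z}
  q: {b,c,z}
  v: {b,c,z}
  z: {b,c,q,v}

N(v) = ["b", "c", "z"]

Answer: ["b", "c", "z"]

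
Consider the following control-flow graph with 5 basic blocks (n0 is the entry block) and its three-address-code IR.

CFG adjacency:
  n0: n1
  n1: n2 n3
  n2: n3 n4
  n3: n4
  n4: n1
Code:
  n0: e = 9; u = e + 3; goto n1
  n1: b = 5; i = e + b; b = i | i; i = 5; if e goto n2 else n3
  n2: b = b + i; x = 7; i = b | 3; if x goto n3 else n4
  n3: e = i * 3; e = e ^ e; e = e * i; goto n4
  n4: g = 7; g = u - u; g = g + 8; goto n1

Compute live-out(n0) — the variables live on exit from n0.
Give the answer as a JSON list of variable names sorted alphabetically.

def/use:
  n0: {e,u} / ∅
  n1: {b,i} / {e}
  n2: {b,i,x} / {b,i}
  n3: {e} / {i}
  n4: {g} / {u}

Liveness:
  live n0: ∅→{e,u}
  live n1: {e,u}→{b,e,i,u}
  live n2: {b,e,i,u}→{e,i,u}
  live n3: {i,u}→{e,u}
  live n4: {e,u}→{e,u}

live-out(n0) = ["e", "u"]

Answer: ["e", "u"]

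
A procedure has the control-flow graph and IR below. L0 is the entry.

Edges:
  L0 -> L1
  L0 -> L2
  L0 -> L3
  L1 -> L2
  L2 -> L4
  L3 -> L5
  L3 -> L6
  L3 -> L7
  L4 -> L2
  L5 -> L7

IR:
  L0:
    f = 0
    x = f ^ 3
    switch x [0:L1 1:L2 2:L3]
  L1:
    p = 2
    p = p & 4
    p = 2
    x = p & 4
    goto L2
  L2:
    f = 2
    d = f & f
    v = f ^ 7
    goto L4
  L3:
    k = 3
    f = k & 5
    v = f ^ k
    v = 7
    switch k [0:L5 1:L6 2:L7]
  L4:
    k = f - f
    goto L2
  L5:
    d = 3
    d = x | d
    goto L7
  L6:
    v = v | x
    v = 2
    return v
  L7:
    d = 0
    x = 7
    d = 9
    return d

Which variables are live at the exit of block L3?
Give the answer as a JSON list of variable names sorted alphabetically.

Per-block:
  L0: def={f,x} ue=∅
  L1: def={p,x} ue=∅
  L2: def={d,f,v} ue=∅
  L3: def={f,k,v} ue=∅
  L4: def={k} ue={f}
  L5: def={d} ue={x}
  L6: def={v} ue={v,x}
  L7: def={d,x} ue=∅

Liveness:
  L0 li=∅ lo={x}
  L1 li=∅ lo=∅
  L2 li=∅ lo={f}
  L3 li={x} lo={v,x}
  L4 li={f} lo=∅
  L5 li={x} lo=∅
  L6 li={v,x} lo=∅
  L7 li=∅ lo=∅

live-out(L3) = ["v", "x"]

Answer: ["v", "x"]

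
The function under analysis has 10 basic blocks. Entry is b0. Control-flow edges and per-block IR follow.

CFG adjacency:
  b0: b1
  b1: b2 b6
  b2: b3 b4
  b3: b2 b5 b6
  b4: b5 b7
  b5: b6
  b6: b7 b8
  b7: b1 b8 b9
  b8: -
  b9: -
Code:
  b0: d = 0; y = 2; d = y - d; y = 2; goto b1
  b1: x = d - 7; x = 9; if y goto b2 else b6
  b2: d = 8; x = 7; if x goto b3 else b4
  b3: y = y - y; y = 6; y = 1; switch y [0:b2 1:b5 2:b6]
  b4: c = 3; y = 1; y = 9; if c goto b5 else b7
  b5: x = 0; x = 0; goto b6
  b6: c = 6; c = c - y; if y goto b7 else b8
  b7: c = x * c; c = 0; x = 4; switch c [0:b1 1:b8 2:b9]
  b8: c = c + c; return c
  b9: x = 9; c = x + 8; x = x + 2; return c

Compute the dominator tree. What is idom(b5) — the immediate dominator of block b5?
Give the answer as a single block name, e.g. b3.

idom tree: b1←b0 b2←b1 b3←b2 b4←b2 b5←b2 b6←b1 b7←b1 b8←b1 b9←b7
Dom at joins:
  b1: preds {b0,b7}: {b0} ∩ {b0,b1,b7} = {b0}; idom=b0
  b2: preds {b1,b3}: {b0,b1} ∩ {b0,b1,b2,b3} = {b0,b1}; idom=b1
  b5: preds {b3,b4}: {b0,b1,b2,b3} ∩ {b0,b1,b2,b4} = {b0,b1,b2}; idom=b2
  b6: preds {b1,b3,b5}: {b0,b1} ∩ {b0,b1,b2,b3} ∩ {b0,b1,b2,b5} = {b0,b1}; idom=b1
  b7: preds {b4,b6}: {b0,b1,b2,b4} ∩ {b0,b1,b6} = {b0,b1}; idom=b1
  b8: preds {b6,b7}: {b0,b1,b6} ∩ {b0,b1,b7} = {b0,b1}; idom=b1

idom(b5) = b2

Answer: b2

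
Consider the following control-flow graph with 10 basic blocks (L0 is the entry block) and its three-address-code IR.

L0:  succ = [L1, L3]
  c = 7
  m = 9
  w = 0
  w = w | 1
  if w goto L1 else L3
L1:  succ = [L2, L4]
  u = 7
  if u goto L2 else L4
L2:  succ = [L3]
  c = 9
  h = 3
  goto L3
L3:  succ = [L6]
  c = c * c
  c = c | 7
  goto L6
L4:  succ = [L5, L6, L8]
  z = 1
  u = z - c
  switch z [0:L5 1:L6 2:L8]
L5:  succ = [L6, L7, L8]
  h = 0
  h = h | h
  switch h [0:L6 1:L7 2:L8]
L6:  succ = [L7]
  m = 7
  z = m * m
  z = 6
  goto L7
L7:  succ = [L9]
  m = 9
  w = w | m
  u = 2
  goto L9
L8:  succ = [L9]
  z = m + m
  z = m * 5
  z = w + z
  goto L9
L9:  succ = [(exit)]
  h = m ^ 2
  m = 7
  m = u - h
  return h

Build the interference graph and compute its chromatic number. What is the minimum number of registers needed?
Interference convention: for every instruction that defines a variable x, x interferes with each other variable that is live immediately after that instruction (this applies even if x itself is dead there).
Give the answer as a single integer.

Per-block:
  L0: def={c,m,w} ue=∅
  L1: def={u} ue=∅
  L2: def={c,h} ue=∅
  L3: def={c} ue={c}
  L4: def={u,z} ue={c}
  L5: def={h} ue=∅
  L6: def={m,z} ue=∅
  L7: def={m,u,w} ue={w}
  L8: def={z} ue={m,w}
  L9: def={h,m} ue={m,u}

Backward fixpoint:
  L0 li=∅ lo={c,m,w}
  L1 li={c,m,w} lo={c,m,w}
  L2 li={w} lo={c,w}
  L3 li={c,w} lo={w}
  L4 li={c,m,w} lo={m,u,w}
  L5 li={m,u,w} lo={m,u,w}
  L6 li={w} lo={w}
  L7 li={w} lo={m,u}
  L8 li={m,u,w} lo={m,u}
  L9 li={m,u} lo=∅

Conflict graph:
  c↔{h,m,u,w,z}
  h↔{c,m,u,w}
  m↔{c,h,u,w,z}
  u↔{c,h,m,w,z}
  w↔{c,h,m,u,z}
  z↔{c,m,u,w}

Registers:
  {c,h,m,u,w} pairwise interfere (5-clique) ⇒ χ ≥ 5
  assign c→c0 h→c4 m→c1 u→c2 w→c3 z→c4 — no edge inside a register ⇒ χ ≤ 5
  χ = 5

Answer: 5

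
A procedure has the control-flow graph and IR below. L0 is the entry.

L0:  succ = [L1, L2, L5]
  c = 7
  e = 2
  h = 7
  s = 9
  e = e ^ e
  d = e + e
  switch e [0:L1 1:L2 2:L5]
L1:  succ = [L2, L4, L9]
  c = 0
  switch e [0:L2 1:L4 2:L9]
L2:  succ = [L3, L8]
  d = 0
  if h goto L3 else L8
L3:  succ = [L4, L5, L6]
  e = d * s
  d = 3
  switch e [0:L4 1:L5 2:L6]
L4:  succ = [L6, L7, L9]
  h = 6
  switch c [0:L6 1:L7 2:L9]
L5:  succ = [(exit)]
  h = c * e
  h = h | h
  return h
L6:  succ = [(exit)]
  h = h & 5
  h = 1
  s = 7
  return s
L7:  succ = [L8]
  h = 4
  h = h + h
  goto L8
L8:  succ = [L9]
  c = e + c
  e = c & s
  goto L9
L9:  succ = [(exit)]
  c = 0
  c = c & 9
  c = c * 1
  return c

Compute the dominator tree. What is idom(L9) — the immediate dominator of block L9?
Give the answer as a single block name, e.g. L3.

idom tree: L1←L0 L2←L0 L3←L2 L4←L0 L5←L0 L6←L0 L7←L4 L8←L0 L9←L0
Dom at joins:
  L2: preds {L0,L1}: {L0} ∩ {L0,L1} = {L0}; idom=L0
  L4: preds {L1,L3}: {L0,L1} ∩ {L0,L2,L3} = {L0}; idom=L0
  L5: preds {L0,L3}: {L0} ∩ {L0,L2,L3} = {L0}; idom=L0
  L6: preds {L3,L4}: {L0,L2,L3} ∩ {L0,L4} = {L0}; idom=L0
  L8: preds {L2,L7}: {L0,L2} ∩ {L0,L4,L7} = {L0}; idom=L0
  L9: preds {L1,L4,L8}: {L0,L1} ∩ {L0,L4} ∩ {L0,L8} = {L0}; idom=L0

idom(L9) = L0

Answer: L0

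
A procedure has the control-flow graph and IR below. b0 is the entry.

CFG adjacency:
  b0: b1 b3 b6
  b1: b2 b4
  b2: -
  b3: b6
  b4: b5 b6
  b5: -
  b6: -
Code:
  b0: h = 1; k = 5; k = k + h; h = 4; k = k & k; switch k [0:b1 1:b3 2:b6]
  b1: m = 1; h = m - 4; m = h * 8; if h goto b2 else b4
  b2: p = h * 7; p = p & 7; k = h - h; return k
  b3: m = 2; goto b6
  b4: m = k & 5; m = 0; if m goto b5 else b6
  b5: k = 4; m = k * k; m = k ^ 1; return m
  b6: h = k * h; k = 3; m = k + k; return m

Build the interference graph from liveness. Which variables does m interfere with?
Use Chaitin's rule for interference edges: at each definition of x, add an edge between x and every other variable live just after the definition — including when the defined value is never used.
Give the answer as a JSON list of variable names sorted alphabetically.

Answer: ["h", "k"]

Working:
def/use:
  b0: {h,k} / ∅
  b1: {h,m} / ∅
  b2: {k,p} / {h}
  b3: {m} / ∅
  b4: {m} / {k}
  b5: {k,m} / ∅
  b6: {h,k,m} / {h,k}

Liveness:
  b0 li=∅ lo={h,k}
  b1 li={k} lo={h,k}
  b2 li={h} lo=∅
  b3 li={h,k} lo={h,k}
  b4 li={h,k} lo={h,k}
  b5 li=∅ lo=∅
  b6 li={h,k} lo=∅

Interfere edges:
  h: {k,m,p}
  k: {h,m}
  m: {h,k}
  p: {h}

N(m) = ["h", "k"]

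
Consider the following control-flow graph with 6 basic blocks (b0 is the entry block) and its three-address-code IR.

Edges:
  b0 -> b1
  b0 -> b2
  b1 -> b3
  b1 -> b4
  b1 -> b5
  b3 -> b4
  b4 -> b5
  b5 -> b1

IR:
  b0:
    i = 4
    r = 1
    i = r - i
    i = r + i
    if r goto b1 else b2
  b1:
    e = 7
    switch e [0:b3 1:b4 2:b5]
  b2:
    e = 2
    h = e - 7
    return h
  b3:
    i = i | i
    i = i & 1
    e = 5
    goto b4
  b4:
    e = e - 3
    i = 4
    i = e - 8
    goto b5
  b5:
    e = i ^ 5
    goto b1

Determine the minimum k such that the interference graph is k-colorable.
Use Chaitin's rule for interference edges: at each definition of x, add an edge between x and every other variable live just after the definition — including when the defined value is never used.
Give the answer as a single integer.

def/use:
  b0: def={i,r} ue=∅
  b1: def={e} ue=∅
  b2: def={e,h} ue=∅
  b3: def={e,i} ue={i}
  b4: def={e,i} ue={e}
  b5: def={e} ue={i}

Backward fixpoint:
  live b0: ∅→{i}
  live b1: {i}→{e,i}
  live b2: ∅→∅
  live b3: {i}→{e}
  live b4: {e}→{i}
  live b5: {i}→{i}

Interference:
  e — {i}
  h — ∅
  i — {e,r}
  r — {i}

Colouring:
  lower bound: {e,i} mutually conflict ⇒ χ ≥ 2
  2-colouring: r0={h,i}  r1={e,r}
  χ = 2

Answer: 2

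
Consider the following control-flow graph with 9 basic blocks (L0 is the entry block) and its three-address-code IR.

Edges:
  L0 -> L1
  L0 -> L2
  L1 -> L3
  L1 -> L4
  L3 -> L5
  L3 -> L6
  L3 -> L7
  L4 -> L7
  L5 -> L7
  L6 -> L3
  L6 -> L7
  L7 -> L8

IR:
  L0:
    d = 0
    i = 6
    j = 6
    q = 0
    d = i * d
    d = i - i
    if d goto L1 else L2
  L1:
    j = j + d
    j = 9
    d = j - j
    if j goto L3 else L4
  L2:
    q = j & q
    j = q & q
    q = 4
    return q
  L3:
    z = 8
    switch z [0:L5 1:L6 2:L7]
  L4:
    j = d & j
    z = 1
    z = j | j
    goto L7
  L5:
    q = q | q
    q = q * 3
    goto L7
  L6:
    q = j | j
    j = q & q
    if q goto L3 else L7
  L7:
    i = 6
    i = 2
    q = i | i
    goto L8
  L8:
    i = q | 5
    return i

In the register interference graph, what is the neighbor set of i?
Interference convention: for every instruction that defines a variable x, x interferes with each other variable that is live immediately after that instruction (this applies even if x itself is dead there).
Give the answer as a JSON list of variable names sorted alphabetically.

Per-block:
  L0: {d,i,j,q} / ∅
  L1: {d,j} / {d,j}
  L2: {j,q} / {j,q}
  L3: {z} / ∅
  L4: {j,z} / {d,j}
  L5: {q} / {q}
  L6: {j,q} / {j}
  L7: {i,q} / ∅
  L8: {i} / {q}

Live sets:
  live L0: ∅→{d,j,q}
  live L1: {d,j,q}→{d,j,q}
  live L2: {j,q}→∅
  live L3: {j,q}→{j,q}
  live L4: {d,j}→∅
  live L5: {q}→∅
  live L6: {j}→{j,q}
  live L7: ∅→{q}
  live L8: {q}→∅

Interfere edges:
  d↔{i,j,q}
  i↔{d,j,q}
  j↔{d,i,q,z}
  q↔{d,i,j,z}
  z↔{j,q}

N(i) = ["d", "j", "q"]

Answer: ["d", "j", "q"]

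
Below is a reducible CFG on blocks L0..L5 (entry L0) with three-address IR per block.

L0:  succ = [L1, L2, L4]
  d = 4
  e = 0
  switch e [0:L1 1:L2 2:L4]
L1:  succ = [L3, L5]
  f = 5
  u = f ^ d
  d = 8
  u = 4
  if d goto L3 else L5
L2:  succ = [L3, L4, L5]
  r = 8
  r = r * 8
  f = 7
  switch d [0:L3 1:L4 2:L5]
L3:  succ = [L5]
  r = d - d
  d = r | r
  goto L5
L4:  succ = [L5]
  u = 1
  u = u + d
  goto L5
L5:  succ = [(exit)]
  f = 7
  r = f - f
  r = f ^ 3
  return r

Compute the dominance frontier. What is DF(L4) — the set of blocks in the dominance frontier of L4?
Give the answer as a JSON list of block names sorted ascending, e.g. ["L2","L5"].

Answer: ["L5"]

Working:
idom tree: L1←L0 L2←L0 L3←L0 L4←L0 L5←L0
Dom∩ at merges:
  L3: preds {L1,L2}: {L0,L1} ∩ {L0,L2} = {L0}; idom=L0
  L4: preds {L0,L2}: {L0} ∩ {L0,L2} = {L0}; idom=L0
  L5: preds {L1,L2,L3,L4}: {L0,L1} ∩ {L0,L2} ∩ {L0,L3} ∩ {L0,L4} = {L0}; idom=L0

DF walk-up:
  join L3 pred L1: L1 stop@L0
  join L3 pred L2: L2 stop@L0
  join L4 pred L0: · stop@L0
  join L4 pred L2: L2 stop@L0
  join L5 pred L1: L1 stop@L0
  join L5 pred L2: L2 stop@L0
  join L5 pred L3: L3 stop@L0
  join L5 pred L4: L4 stop@L0
  L0: DF=∅
  L1: DF={L3,L5}
  L2: DF={L3,L4,L5}
  L3: DF={L5}
  L4: DF={L5}
  L5: DF=∅

DF(L4) = ["L5"]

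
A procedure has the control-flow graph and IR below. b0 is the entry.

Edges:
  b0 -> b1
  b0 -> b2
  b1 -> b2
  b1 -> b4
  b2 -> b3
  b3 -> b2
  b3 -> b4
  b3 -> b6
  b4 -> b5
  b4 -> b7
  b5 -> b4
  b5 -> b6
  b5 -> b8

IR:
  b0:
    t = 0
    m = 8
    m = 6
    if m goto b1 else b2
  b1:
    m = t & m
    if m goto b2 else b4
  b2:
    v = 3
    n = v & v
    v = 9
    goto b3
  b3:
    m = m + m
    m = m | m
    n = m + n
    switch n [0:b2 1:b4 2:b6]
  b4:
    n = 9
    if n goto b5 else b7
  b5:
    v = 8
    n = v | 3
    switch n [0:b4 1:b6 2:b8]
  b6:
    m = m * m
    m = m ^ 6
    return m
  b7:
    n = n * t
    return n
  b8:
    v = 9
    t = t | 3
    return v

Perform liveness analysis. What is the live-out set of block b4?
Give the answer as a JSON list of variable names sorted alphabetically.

Block summaries:
  b0: def={m,t} ue=∅
  b1: def={m} ue={m,t}
  b2: def={n,v} ue=∅
  b3: def={m,n} ue={m,n}
  b4: def={n} ue=∅
  b5: def={n,v} ue=∅
  b6: def={m} ue={m}
  b7: def={n} ue={n,t}
  b8: def={t,v} ue={t}

Backward fixpoint:
  b0: in=∅ out={m,t}
  b1: in={m,t} out={m,t}
  b2: in={m,t} out={m,n,t}
  b3: in={m,n,t} out={m,t}
  b4: in={m,t} out={m,n,t}
  b5: in={m,t} out={m,t}
  b6: in={m} out=∅
  b7: in={n,t} out=∅
  b8: in={t} out=∅

live-out(b4) = ["m", "n", "t"]

Answer: ["m", "n", "t"]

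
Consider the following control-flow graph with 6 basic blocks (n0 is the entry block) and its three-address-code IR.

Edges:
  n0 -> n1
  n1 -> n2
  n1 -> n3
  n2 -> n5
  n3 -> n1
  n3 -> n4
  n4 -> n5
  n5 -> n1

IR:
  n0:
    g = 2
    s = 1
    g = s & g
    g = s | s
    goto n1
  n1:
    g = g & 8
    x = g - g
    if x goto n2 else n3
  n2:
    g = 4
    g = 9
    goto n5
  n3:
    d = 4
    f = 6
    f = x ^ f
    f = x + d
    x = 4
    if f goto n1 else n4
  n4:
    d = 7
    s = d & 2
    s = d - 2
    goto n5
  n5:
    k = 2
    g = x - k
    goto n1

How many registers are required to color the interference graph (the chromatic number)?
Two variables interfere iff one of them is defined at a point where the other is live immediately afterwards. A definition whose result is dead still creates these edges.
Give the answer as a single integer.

Answer: 4

Derivation:
def/use:
  n0: def={g,s} ue=∅
  n1: def={g,x} ue={g}
  n2: def={g} ue=∅
  n3: def={d,f,x} ue={x}
  n4: def={d,s} ue=∅
  n5: def={g,k} ue={x}

Live sets:
  n0: in=∅ out={g}
  n1: in={g} out={g,x}
  n2: in={x} out={x}
  n3: in={g,x} out={g,x}
  n4: in={x} out={x}
  n5: in={x} out={g}

Conflict graph:
  d: {f,g,s,x}
  f: {d,g,x}
  g: {d,f,s,x}
  k: {x}
  s: {d,g,x}
  x: {d,f,g,k,s}

Chromatic number:
  {d,f,g,x} pairwise interfere (4-clique) ⇒ χ ≥ 4
  4-colouring: r0={x}  r1={d,k}  r2={g}  r3={f,s}
  χ = 4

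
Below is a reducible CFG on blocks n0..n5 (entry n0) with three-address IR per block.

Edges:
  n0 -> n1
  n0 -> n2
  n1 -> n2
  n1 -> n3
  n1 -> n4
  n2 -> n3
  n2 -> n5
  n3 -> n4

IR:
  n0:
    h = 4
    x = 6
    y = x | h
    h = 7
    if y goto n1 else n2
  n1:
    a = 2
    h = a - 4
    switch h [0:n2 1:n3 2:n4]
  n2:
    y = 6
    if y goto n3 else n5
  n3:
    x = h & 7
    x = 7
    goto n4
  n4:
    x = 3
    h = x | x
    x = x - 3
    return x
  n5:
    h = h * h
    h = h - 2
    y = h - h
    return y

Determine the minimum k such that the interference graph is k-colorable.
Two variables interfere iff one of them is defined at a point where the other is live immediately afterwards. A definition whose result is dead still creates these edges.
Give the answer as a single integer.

Block summaries:
  n0 def {h,x,y} use ∅
  n1 def {a,h} use ∅
  n2 def {y} use ∅
  n3 def {x} use {h}
  n4 def {h,x} use ∅
  n5 def {h,y} use {h}

Liveness:
  n0: in=∅ out={h}
  n1: in=∅ out={h}
  n2: in={h} out={h}
  n3: in={h} out=∅
  n4: in=∅ out=∅
  n5: in={h} out=∅

Interference:
  a: ∅
  h: {x,y}
  x: {h}
  y: {h}

Registers:
  {h,x} pairwise interfere (2-clique) ⇒ χ ≥ 2
  assign a→r0 h→r0 x→r1 y→r1 — no edge inside a register ⇒ χ ≤ 2
  χ = 2

Answer: 2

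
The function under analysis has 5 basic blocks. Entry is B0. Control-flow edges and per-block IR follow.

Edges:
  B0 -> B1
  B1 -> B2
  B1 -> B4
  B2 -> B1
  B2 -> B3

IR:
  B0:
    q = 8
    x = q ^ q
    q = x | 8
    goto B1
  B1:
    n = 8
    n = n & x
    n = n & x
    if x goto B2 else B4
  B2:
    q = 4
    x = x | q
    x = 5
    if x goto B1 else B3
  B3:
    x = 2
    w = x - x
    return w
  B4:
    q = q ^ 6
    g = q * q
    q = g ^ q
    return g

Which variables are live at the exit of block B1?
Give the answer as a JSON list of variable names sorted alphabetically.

Answer: ["q", "x"]

Derivation:
def/use:
  B0: def={q,x} ue=∅
  B1: def={n} ue={x}
  B2: def={q,x} ue={x}
  B3: def={w,x} ue=∅
  B4: def={g,q} ue={q}

Live sets:
  B0: in=∅ out={q,x}
  B1: in={q,x} out={q,x}
  B2: in={x} out={q,x}
  B3: in=∅ out=∅
  B4: in={q} out=∅

live-out(B1) = ["q", "x"]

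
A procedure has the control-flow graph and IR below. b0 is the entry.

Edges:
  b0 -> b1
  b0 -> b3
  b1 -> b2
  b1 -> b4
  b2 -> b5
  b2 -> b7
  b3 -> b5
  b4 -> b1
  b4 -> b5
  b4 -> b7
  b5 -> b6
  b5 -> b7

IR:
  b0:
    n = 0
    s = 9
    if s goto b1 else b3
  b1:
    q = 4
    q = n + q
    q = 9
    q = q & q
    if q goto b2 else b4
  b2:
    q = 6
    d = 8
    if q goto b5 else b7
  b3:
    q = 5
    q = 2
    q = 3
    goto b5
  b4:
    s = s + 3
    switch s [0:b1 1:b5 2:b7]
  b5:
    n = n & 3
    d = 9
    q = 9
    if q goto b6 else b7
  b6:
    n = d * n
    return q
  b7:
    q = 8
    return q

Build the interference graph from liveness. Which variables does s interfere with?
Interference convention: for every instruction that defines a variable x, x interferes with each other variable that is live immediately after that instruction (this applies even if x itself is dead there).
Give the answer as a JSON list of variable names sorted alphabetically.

Answer: ["n", "q"]

Derivation:
Per-block:
  b0: def={n,s} ue=∅
  b1: def={q} ue={n}
  b2: def={d,q} ue=∅
  b3: def={q} ue=∅
  b4: def={s} ue={s}
  b5: def={d,n,q} ue={n}
  b6: def={n} ue={d,n,q}
  b7: def={q} ue=∅

Live sets:
  live b0: ∅→{n,s}
  live b1: {n,s}→{n,s}
  live b2: {n}→{n}
  live b3: {n}→{n}
  live b4: {n,s}→{n,s}
  live b5: {n}→{d,n,q}
  live b6: {d,n,q}→∅
  live b7: ∅→∅

Interfere edges:
  d↔{n,q}
  n↔{d,q,s}
  q↔{d,n,s}
  s↔{n,q}

N(s) = ["n", "q"]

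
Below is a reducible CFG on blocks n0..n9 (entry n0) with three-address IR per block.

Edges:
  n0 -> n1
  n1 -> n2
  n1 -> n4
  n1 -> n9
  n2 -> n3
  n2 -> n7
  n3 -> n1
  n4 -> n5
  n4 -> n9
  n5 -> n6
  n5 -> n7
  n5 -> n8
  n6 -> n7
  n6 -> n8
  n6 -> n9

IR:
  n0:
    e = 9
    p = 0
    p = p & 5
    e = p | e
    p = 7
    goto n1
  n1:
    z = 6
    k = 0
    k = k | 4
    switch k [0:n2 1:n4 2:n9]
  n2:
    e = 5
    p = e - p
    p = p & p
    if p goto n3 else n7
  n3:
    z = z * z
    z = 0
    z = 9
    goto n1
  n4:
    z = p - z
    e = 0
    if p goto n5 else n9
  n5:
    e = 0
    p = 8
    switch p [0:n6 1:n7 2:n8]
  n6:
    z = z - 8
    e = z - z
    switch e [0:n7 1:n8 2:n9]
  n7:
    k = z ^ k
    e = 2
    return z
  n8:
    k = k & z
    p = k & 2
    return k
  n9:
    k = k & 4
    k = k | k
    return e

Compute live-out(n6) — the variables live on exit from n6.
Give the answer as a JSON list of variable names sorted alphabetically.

Answer: ["e", "k", "z"]

Derivation:
Block summaries:
  n0: {e,p} / ∅
  n1: {k,z} / ∅
  n2: {e,p} / {p}
  n3: {z} / {z}
  n4: {e,z} / {p,z}
  n5: {e,p} / ∅
  n6: {e,z} / {z}
  n7: {e,k} / {k,z}
  n8: {k,p} / {k,z}
  n9: {k} / {e,k}

Backward fixpoint:
  n0: in=∅ out={e,p}
  n1: in={e,p} out={e,k,p,z}
  n2: in={k,p,z} out={e,k,p,z}
  n3: in={e,p,z} out={e,p}
  n4: in={k,p,z} out={e,k,z}
  n5: in={k,z} out={k,z}
  n6: in={k,z} out={e,k,z}
  n7: in={k,z} out=∅
  n8: in={k,z} out=∅
  n9: in={e,k} out=∅

live-out(n6) = ["e", "k", "z"]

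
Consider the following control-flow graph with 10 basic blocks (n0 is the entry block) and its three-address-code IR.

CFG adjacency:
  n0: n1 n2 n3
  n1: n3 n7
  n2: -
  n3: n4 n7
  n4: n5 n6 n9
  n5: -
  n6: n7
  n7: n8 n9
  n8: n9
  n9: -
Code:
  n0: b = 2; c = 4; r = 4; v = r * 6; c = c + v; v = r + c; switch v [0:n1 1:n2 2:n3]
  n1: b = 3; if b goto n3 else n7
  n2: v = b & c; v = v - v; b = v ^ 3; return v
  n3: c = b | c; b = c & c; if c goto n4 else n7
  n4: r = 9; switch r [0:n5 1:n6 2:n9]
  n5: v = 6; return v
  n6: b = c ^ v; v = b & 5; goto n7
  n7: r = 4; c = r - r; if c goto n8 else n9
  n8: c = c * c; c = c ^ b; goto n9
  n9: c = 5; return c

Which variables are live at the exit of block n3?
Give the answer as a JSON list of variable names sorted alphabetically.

Per-block:
  n0: def={b,c,r,v} ue=∅
  n1: def={b} ue=∅
  n2: def={b,v} ue={b,c}
  n3: def={b,c} ue={b,c}
  n4: def={r} ue=∅
  n5: def={v} ue=∅
  n6: def={b,v} ue={c,v}
  n7: def={c,r} ue=∅
  n8: def={c} ue={b,c}
  n9: def={c} ue=∅

Live sets:
  n0: in=∅ out={b,c,v}
  n1: in={c,v} out={b,c,v}
  n2: in={b,c} out=∅
  n3: in={b,c,v} out={b,c,v}
  n4: in={c,v} out={c,v}
  n5: in=∅ out=∅
  n6: in={c,v} out={b}
  n7: in={b} out={b,c}
  n8: in={b,c} out=∅
  n9: in=∅ out=∅

live-out(n3) = ["b", "c", "v"]

Answer: ["b", "c", "v"]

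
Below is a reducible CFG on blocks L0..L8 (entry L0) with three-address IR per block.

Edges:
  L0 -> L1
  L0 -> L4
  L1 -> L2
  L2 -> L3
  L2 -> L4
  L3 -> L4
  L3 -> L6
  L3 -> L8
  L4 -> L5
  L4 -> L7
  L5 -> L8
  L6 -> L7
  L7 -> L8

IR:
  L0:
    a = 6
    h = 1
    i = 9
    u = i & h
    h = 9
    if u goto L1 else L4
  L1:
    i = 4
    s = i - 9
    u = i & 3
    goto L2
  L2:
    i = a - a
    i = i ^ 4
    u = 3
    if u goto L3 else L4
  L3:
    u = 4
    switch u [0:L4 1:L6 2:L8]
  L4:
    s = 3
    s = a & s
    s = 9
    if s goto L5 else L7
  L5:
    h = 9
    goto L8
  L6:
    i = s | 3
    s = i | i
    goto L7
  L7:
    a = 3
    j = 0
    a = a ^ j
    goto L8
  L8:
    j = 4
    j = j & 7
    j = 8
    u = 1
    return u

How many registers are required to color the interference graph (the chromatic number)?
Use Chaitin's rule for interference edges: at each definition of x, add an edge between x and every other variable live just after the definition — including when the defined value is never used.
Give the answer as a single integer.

Per-block:
  L0: def={a,h,i,u} ue=∅
  L1: def={i,s,u} ue=∅
  L2: def={i,u} ue={a}
  L3: def={u} ue=∅
  L4: def={s} ue={a}
  L5: def={h} ue=∅
  L6: def={i,s} ue={s}
  L7: def={a,j} ue=∅
  L8: def={j,u} ue=∅

Backward fixpoint:
  L0: in=∅ out={a}
  L1: in={a} out={a,s}
  L2: in={a,s} out={a,s}
  L3: in={a,s} out={a,s}
  L4: in={a} out=∅
  L5: in=∅ out=∅
  L6: in={s} out=∅
  L7: in=∅ out=∅
  L8: in=∅ out=∅

Conflict graph:
  a — {h,i,j,s,u}
  h — {a,i,u}
  i — {a,h,s}
  j — {a}
  s — {a,i,u}
  u — {a,h,s}

Registers:
  clique {a,h,i} ⇒ need ≥ 3
  3-colouring: R0={a}  R1={h,j,s}  R2={i,u}
  χ = 3

Answer: 3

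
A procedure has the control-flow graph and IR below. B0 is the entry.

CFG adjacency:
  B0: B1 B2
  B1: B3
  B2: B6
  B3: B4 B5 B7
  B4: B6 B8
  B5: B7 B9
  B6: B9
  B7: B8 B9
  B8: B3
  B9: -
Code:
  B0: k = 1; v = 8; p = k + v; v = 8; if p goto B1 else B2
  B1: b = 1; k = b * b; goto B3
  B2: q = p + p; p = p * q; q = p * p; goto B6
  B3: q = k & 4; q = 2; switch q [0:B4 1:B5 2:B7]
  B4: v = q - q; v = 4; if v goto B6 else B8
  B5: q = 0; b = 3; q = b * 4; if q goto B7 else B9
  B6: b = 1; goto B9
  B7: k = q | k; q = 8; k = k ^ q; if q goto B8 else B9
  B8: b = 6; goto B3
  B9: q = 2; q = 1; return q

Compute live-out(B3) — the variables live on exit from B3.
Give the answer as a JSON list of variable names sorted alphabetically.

Answer: ["k", "q"]

Derivation:
Per-block:
  B0: def={k,p,v} ue=∅
  B1: def={b,k} ue=∅
  B2: def={p,q} ue={p}
  B3: def={q} ue={k}
  B4: def={v} ue={q}
  B5: def={b,q} ue=∅
  B6: def={b} ue=∅
  B7: def={k,q} ue={k,q}
  B8: def={b} ue=∅
  B9: def={q} ue=∅

Backward fixpoint:
  B0: in=∅ out={p}
  B1: in=∅ out={k}
  B2: in={p} out=∅
  B3: in={k} out={k,q}
  B4: in={k,q} out={k}
  B5: in={k} out={k,q}
  B6: in=∅ out=∅
  B7: in={k,q} out={k}
  B8: in={k} out={k}
  B9: in=∅ out=∅

live-out(B3) = ["k", "q"]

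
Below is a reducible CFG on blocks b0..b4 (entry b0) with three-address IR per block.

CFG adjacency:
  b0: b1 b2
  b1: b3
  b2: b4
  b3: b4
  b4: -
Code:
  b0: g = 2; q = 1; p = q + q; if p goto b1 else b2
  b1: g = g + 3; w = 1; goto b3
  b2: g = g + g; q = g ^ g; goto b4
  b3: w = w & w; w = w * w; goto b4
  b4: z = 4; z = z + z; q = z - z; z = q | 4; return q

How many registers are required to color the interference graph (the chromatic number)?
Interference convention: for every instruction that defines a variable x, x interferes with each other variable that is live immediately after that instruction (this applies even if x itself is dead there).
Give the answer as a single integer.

Answer: 2

Working:
def/use:
  b0: def={g,p,q} ue=∅
  b1: def={g,w} ue={g}
  b2: def={g,q} ue={g}
  b3: def={w} ue={w}
  b4: def={q,z} ue=∅

Liveness:
  live b0: ∅→{g}
  live b1: {g}→{w}
  live b2: {g}→∅
  live b3: {w}→∅
  live b4: ∅→∅

Conflict graph:
  g↔{p,q}
  p↔{g}
  q↔{g,z}
  w↔∅
  z↔{q}

Colouring:
  {g,p} pairwise interfere (2-clique) ⇒ χ ≥ 2
  2-colouring: R0={g,w,z}  R1={p,q}
  χ = 2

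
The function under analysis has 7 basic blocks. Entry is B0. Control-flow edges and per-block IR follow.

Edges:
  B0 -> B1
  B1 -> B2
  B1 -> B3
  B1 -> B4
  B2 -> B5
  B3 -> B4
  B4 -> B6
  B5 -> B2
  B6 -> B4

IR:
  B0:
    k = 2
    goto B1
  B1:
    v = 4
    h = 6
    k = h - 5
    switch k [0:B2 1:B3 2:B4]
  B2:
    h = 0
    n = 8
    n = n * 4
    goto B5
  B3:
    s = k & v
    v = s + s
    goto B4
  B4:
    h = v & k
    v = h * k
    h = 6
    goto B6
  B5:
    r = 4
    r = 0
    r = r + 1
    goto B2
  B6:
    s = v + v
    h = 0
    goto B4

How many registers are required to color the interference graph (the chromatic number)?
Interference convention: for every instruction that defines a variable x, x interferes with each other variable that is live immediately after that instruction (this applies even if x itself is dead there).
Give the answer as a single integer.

Per-block:
  B0: def={k} ue=∅
  B1: def={h,k,v} ue=∅
  B2: def={h,n} ue=∅
  B3: def={s,v} ue={k,v}
  B4: def={h,v} ue={k,v}
  B5: def={r} ue=∅
  B6: def={h,s} ue={v}

Backward fixpoint:
  live B0: ∅→∅
  live B1: ∅→{k,v}
  live B2: ∅→∅
  live B3: {k,v}→{k,v}
  live B4: {k,v}→{k,v}
  live B5: ∅→∅
  live B6: {k,v}→{k,v}

Conflict graph:
  h — {k,v}
  k — {h,s,v}
  n — ∅
  r — ∅
  s — {k,v}
  v — {h,k,s}

Colouring:
  {h,k,v} pairwise interfere (3-clique) ⇒ χ ≥ 3
  assign h→R2 k→R0 n→R0 r→R0 s→R2 v→R1 — no edge inside a register ⇒ χ ≤ 3
  χ = 3

Answer: 3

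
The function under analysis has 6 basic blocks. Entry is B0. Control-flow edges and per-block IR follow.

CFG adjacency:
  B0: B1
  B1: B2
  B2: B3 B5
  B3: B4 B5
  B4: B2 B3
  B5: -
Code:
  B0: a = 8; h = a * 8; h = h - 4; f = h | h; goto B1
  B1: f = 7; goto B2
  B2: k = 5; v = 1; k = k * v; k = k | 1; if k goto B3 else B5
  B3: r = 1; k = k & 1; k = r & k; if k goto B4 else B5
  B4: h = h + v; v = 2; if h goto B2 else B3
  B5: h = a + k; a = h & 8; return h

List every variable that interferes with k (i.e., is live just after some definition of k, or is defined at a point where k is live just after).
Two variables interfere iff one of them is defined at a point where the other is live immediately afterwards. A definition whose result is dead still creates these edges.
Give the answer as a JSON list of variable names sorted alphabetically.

Answer: ["a", "h", "r", "v"]

Derivation:
Per-block:
  B0: def={a,f,h} ue=∅
  B1: def={f} ue=∅
  B2: def={k,v} ue=∅
  B3: def={k,r} ue={k}
  B4: def={h,v} ue={h,v}
  B5: def={a,h} ue={a,k}

Backward fixpoint:
  B0: in=∅ out={a,h}
  B1: in={a,h} out={a,h}
  B2: in={a,h} out={a,h,k,v}
  B3: in={a,h,k,v} out={a,h,k,v}
  B4: in={a,h,k,v} out={a,h,k,v}
  B5: in={a,k} out=∅

Conflict graph:
  a — {f,h,k,r,v}
  f — {a,h}
  h — {a,f,k,r,v}
  k — {a,h,r,v}
  r — {a,h,k,v}
  v — {a,h,k,r}

N(k) = ["a", "h", "r", "v"]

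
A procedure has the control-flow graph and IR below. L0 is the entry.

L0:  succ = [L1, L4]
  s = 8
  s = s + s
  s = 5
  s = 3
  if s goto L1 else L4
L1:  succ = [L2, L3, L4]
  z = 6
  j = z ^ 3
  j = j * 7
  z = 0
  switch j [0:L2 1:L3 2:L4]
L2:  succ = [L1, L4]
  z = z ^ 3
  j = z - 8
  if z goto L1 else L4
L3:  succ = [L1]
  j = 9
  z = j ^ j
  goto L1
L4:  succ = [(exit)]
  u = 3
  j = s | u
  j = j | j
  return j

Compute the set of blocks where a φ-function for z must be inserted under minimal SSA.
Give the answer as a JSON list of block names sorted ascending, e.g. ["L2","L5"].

idom tree: L1←L0 L2←L1 L3←L1 L4←L0
Dom∩ at merges:
  L1: preds {L0,L2,L3}: {L0} ∩ {L0,L1,L2} ∩ {L0,L1,L3} = {L0}; idom=L0
  L4: preds {L0,L1,L2}: {L0} ∩ {L0,L1} ∩ {L0,L1,L2} = {L0}; idom=L0

DF derivation:
  L1←L0: walk · to L0
  L1←L2: walk L2→L1 to L0
  L1←L3: walk L3→L1 to L0
  L4←L0: walk · to L0
  L4←L1: walk L1 to L0
  L4←L2: walk L2→L1 to L0
  L0 → ∅
  L1 → {L1,L4}
  L2 → {L1,L4}
  L3 → {L1}
  L4 → ∅

φ for z: defs {L1,L2,L3}
  DF⁺ = {L1,L4}

Answer: ["L1", "L4"]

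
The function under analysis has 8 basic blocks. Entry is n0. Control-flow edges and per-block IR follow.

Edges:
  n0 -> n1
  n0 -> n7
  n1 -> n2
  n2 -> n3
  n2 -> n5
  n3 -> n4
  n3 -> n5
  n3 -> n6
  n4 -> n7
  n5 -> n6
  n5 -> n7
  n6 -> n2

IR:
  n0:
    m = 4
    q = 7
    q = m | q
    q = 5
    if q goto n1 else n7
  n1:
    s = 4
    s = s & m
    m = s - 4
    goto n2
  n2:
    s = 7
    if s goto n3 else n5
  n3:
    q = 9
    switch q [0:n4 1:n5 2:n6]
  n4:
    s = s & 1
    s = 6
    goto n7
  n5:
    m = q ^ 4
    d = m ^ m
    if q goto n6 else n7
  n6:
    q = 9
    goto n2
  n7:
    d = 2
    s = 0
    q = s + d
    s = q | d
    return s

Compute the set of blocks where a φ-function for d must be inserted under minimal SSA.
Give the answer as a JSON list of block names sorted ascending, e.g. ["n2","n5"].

idom tree: n1←n0 n2←n1 n3←n2 n4←n3 n5←n2 n6←n2 n7←n0
Dom∩ at merges:
  n2: preds {n1,n6}: {n0,n1} ∩ {n0,n1,n2,n6} = {n0,n1}; idom=n1
  n5: preds {n2,n3}: {n0,n1,n2} ∩ {n0,n1,n2,n3} = {n0,n1,n2}; idom=n2
  n6: preds {n3,n5}: {n0,n1,n2,n3} ∩ {n0,n1,n2,n5} = {n0,n1,n2}; idom=n2
  n7: preds {n0,n4,n5}: {n0} ∩ {n0,n1,n2,n3,n4} ∩ {n0,n1,n2,n5} = {n0}; idom=n0

Frontier:
  n2←n1: walk · to n1
  n2←n6: walk n6→n2 to n1
  n5←n2: walk · to n2
  n5←n3: walk n3 to n2
  n6←n3: walk n3 to n2
  n6←n5: walk n5 to n2
  n7←n0: walk · to n0
  n7←n4: walk n4→n3→n2→n1 to n0
  n7←n5: walk n5→n2→n1 to n0
  DF(n0)=∅
  DF(n1)={n7}
  DF(n2)={n2,n7}
  DF(n3)={n5,n6,n7}
  DF(n4)={n7}
  DF(n5)={n6,n7}
  DF(n6)={n2}
  DF(n7)=∅

φ for d: defs {n5,n7}
  DF⁺ = {n2,n6,n7}

Answer: ["n2", "n6", "n7"]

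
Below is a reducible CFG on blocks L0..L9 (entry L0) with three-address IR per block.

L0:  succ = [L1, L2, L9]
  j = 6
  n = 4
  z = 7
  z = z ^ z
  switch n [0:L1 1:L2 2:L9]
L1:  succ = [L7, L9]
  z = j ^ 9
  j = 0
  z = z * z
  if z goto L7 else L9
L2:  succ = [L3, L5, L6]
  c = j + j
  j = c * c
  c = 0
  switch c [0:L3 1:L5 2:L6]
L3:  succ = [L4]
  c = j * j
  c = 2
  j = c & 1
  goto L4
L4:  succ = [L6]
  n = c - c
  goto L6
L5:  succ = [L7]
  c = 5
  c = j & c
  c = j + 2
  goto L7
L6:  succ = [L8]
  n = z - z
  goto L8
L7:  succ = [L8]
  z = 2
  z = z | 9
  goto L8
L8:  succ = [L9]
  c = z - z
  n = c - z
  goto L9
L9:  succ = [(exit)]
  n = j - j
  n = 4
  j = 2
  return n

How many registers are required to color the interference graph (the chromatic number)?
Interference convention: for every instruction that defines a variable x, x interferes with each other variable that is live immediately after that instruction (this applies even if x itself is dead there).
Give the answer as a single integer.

Answer: 3

Derivation:
Per-block:
  L0: def={j,n,z} ue=∅
  L1: def={j,z} ue={j}
  L2: def={c,j} ue={j}
  L3: def={c,j} ue={j}
  L4: def={n} ue={c}
  L5: def={c} ue={j}
  L6: def={n} ue={z}
  L7: def={z} ue=∅
  L8: def={c,n} ue={z}
  L9: def={j,n} ue={j}

Liveness:
  live L0: ∅→{j,z}
  live L1: {j}→{j}
  live L2: {j,z}→{j,z}
  live L3: {j,z}→{c,j,z}
  live L4: {c,j,z}→{j,z}
  live L5: {j}→{j}
  live L6: {j,z}→{j,z}
  live L7: {j}→{j,z}
  live L8: {j,z}→{j}
  live L9: {j}→∅

Interfere edges:
  c: {j,z}
  j: {c,n,z}
  n: {j,z}
  z: {c,j,n}

Registers:
  lower bound: {c,j,z} mutually conflict ⇒ χ ≥ 3
  3-colouring: c0={j}  c1={z}  c2={c,n}
  χ = 3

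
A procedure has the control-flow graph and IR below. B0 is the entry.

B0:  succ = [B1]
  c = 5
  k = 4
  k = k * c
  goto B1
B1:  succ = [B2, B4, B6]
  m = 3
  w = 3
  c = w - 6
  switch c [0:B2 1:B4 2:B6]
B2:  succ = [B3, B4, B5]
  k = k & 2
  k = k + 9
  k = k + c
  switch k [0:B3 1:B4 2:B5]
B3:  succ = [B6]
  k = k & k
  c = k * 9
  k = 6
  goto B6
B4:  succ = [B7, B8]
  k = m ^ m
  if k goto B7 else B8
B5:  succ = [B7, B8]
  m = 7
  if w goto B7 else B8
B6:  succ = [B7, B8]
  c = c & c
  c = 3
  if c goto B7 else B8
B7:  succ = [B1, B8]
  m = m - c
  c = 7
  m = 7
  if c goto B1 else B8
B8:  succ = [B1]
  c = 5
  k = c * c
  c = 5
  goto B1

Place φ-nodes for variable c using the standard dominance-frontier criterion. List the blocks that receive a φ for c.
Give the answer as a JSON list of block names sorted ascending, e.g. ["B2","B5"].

idom tree: B1←B0 B2←B1 B3←B2 B4←B1 B5←B2 B6←B1 B7←B1 B8←B1
Dom∩ at merges:
  B1: preds {B0,B7,B8}: {B0} ∩ {B0,B1,B7} ∩ {B0,B1,B8} = {B0}; idom=B0
  B4: preds {B1,B2}: {B0,B1} ∩ {B0,B1,B2} = {B0,B1}; idom=B1
  B6: preds {B1,B3}: {B0,B1} ∩ {B0,B1,B2,B3} = {B0,B1}; idom=B1
  B7: preds {B4,B5,B6}: {B0,B1,B4} ∩ {B0,B1,B2,B5} ∩ {B0,B1,B6} = {B0,B1}; idom=B1
  B8: preds {B4,B5,B6,B7}: {B0,B1,B4} ∩ {B0,B1,B2,B5} ∩ {B0,B1,B6} ∩ {B0,B1,B7} = {B0,B1}; idom=B1

Frontier:
  B1←B0: walk · to B0
  B1←B7: walk B7→B1 to B0
  B1←B8: walk B8→B1 to B0
  B4←B1: walk · to B1
  B4←B2: walk B2 to B1
  B6←B1: walk · to B1
  B6←B3: walk B3→B2 to B1
  B7←B4: walk B4 to B1
  B7←B5: walk B5→B2 to B1
  B7←B6: walk B6 to B1
  B8←B4: walk B4 to B1
  B8←B5: walk B5→B2 to B1
  B8←B6: walk B6 to B1
  B8←B7: walk B7 to B1
  B0: DF=∅
  B1: DF={B1}
  B2: DF={B4,B6,B7,B8}
  B3: DF={B6}
  B4: DF={B7,B8}
  B5: DF={B7,B8}
  B6: DF={B7,B8}
  B7: DF={B1,B8}
  B8: DF={B1}

φ for c: defs {B0,B1,B3,B6,B7,B8}
  DF⁺ = {B1,B6,B7,B8}

Answer: ["B1", "B6", "B7", "B8"]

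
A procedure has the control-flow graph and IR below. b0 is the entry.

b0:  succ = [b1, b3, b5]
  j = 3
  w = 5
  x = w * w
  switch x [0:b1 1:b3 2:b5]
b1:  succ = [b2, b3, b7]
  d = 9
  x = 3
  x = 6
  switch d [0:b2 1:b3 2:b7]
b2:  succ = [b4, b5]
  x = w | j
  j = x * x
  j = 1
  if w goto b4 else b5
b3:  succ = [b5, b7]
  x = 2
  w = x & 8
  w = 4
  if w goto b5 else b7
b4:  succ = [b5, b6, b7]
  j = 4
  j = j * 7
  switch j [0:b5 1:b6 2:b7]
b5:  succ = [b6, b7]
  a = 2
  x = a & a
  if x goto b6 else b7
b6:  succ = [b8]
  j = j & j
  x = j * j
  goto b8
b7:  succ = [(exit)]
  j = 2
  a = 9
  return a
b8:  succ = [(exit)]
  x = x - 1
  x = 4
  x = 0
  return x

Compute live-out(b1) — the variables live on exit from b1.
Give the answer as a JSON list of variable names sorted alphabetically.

Block summaries:
  b0: {j,w,x} / ∅
  b1: {d,x} / ∅
  b2: {j,x} / {j,w}
  b3: {w,x} / ∅
  b4: {j} / ∅
  b5: {a,x} / ∅
  b6: {j,x} / {j}
  b7: {a,j} / ∅
  b8: {x} / {x}

Backward fixpoint:
  b0 li=∅ lo={j,w}
  b1 li={j,w} lo={j,w}
  b2 li={j,w} lo={j}
  b3 li={j} lo={j}
  b4 li=∅ lo={j}
  b5 li={j} lo={j}
  b6 li={j} lo={x}
  b7 li=∅ lo=∅
  b8 li={x} lo=∅

live-out(b1) = ["j", "w"]

Answer: ["j", "w"]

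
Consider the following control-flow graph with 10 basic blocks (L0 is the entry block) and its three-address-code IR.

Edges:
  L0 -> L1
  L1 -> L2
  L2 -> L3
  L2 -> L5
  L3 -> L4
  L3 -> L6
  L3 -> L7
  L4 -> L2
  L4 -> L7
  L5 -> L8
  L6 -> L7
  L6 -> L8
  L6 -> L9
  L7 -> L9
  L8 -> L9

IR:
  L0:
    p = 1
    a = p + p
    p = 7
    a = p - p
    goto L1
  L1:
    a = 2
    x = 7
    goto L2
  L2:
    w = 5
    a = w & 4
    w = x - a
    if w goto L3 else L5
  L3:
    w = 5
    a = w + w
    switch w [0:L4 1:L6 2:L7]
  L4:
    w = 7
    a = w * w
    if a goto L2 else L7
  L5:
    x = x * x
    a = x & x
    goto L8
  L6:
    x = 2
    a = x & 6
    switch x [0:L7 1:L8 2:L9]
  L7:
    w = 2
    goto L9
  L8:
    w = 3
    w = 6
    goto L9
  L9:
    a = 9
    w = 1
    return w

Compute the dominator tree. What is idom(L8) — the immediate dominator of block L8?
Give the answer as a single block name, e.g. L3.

Answer: L2

Derivation:
idom tree: L1←L0 L2←L1 L3←L2 L4←L3 L5←L2 L6←L3 L7←L3 L8←L2 L9←L2
Join-block Dom:
  L2: preds {L1,L4}: {L0,L1} ∩ {L0,L1,L2,L3,L4} = {L0,L1}; idom=L1
  L7: preds {L3,L4,L6}: {L0,L1,L2,L3} ∩ {L0,L1,L2,L3,L4} ∩ {L0,L1,L2,L3,L6} = {L0,L1,L2,L3}; idom=L3
  L8: preds {L5,L6}: {L0,L1,L2,L5} ∩ {L0,L1,L2,L3,L6} = {L0,L1,L2}; idom=L2
  L9: preds {L6,L7,L8}: {L0,L1,L2,L3,L6} ∩ {L0,L1,L2,L3,L7} ∩ {L0,L1,L2,L8} = {L0,L1,L2}; idom=L2

idom(L8) = L2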